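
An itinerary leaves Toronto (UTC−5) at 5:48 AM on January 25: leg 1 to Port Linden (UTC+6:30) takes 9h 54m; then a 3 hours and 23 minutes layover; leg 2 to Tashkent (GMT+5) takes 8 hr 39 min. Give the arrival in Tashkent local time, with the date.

Convert departure to UTC: 5:48 AM + 5:00 = 10:48 AM UTC on Jan 25.
Add 9 hours 54 minutes leg 1 → 8:42 PM UTC.
Add 3 hours and 23 minutes layover in Port Linden → 12:05 AM UTC (Jan 26).
Add 8 hours and 39 minutes leg 2 → 8:44 AM UTC.
Tashkent is UTC+5:00, so local arrival = 8:44 AM + 5:00 = 1:44 PM on Jan 26.

1:44 PM on Jan 26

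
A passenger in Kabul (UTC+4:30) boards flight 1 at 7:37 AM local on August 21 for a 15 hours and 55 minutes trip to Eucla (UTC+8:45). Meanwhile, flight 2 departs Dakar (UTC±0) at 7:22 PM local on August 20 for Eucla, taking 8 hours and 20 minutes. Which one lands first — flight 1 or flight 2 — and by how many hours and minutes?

Flight 1 in UTC: 7:37 AM − 4:30 = 3:07 AM on Aug 21.
+15 hours 55 minutes → arrive 7:02 PM UTC on Aug 21.
Flight 2 departs at 7:22 PM UTC (Aug 20).
+8 hours 20 minutes → arrive 3:42 AM UTC on Aug 21.
Flight 2 lands earlier by 15 hours 20 minutes.

the second, by 15 hours 20 minutes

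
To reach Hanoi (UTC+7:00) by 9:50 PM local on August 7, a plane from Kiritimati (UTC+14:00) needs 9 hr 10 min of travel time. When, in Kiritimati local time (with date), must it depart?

7:40 PM on Aug 7

Target arrival in UTC: 9:50 PM − 7:00 = 2:50 PM on Aug 7.
Subtract 9 hours 10 minutes → departure 5:40 AM UTC on Aug 7.
Kiritimati is UTC+14:00: 5:40 AM + 14:00 = 7:40 PM on Aug 7.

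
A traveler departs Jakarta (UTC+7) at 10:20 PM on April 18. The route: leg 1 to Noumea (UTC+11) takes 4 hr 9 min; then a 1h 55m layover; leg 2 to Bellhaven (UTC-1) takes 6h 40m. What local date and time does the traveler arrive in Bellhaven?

3:04 AM on April 19

Convert departure to UTC: 10:20 PM − 7:00 = 3:20 PM UTC on Apr 18.
Add 4 hours 9 minutes leg 1 → 7:29 PM UTC.
Add 1 hour 55 minutes layover in Noumea → 9:24 PM UTC.
Add 6 hours and 40 minutes leg 2 → 4:04 AM UTC (Apr 19).
Bellhaven is UTC−1:00, so local arrival = 4:04 AM − 1:00 = 3:04 AM on Apr 19.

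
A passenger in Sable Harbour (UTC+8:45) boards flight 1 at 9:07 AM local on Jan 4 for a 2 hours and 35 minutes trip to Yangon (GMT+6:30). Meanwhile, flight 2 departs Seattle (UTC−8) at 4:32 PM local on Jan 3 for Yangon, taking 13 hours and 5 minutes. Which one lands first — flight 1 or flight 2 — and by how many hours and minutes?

the first, by 10 hours 40 minutes

Flight 1 in UTC: 9:07 AM − 8:45 = 12:22 AM on Jan 4.
+2 hours and 35 minutes → arrive 2:57 AM UTC on Jan 4.
Flight 2 in UTC: 4:32 PM + 8:00 = 12:32 AM on Jan 4.
+13 hours and 5 minutes → arrive 1:37 PM UTC on Jan 4.
Flight 1 lands earlier by 10 hours 40 minutes.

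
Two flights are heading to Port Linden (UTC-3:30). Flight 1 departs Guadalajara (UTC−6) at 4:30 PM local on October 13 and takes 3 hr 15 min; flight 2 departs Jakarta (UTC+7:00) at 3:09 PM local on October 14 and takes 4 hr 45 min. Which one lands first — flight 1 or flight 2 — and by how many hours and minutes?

the first, by 11 hours 9 minutes

Flight 1 in UTC: 4:30 PM + 6:00 = 10:30 PM on Oct 13.
+3 hours and 15 minutes → arrive 1:45 AM UTC on Oct 14.
Flight 2 in UTC: 3:09 PM − 7:00 = 8:09 AM on Oct 14.
+4 hours 45 minutes → arrive 12:54 PM UTC on Oct 14.
Flight 1 lands earlier by 11 hours 9 minutes.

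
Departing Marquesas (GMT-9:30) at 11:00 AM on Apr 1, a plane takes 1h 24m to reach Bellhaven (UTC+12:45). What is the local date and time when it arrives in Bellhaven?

Convert departure to UTC: 11:00 AM + 9:30 = 8:30 PM UTC on Apr 1.
Add 1 hour 24 minutes travel time → 9:54 PM UTC.
Bellhaven is UTC+12:45, so local arrival = 9:54 PM + 12:45 = 10:39 AM on Apr 2.

10:39 AM on April 2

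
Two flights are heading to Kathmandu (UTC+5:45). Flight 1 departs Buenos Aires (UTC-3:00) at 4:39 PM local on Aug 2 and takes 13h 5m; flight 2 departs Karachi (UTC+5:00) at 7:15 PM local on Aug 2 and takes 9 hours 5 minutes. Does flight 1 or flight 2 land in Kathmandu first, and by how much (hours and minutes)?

Flight 1 in UTC: 4:39 PM + 3:00 = 7:39 PM on Aug 2.
+13 hours and 5 minutes → arrive 8:44 AM UTC on Aug 3.
Flight 2 in UTC: 7:15 PM − 5:00 = 2:15 PM on Aug 2.
+9 hours and 5 minutes → arrive 11:20 PM UTC on Aug 2.
Flight 2 lands earlier by 9 hours 24 minutes.

the second, by 9 hours 24 minutes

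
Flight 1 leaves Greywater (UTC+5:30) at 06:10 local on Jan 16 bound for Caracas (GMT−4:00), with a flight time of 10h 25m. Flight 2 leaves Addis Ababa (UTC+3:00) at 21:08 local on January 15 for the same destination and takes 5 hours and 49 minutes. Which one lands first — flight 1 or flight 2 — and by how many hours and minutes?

Flight 1 in UTC: 06:10 − 5:30 = 00:40 on Jan 16.
+10 hours 25 minutes → arrive 11:05 UTC on Jan 16.
Flight 2 in UTC: 21:08 − 3:00 = 18:08 on Jan 15.
+5 hours 49 minutes → arrive 23:57 UTC on Jan 15.
Flight 2 lands earlier by 11 hours 8 minutes.

the second, by 11 hours 8 minutes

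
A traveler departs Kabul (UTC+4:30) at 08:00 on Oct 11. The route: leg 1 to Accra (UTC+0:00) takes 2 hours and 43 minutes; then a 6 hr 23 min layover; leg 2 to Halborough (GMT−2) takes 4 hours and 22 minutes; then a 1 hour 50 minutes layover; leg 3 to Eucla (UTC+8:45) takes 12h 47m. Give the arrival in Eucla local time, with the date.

16:20 on Oct 12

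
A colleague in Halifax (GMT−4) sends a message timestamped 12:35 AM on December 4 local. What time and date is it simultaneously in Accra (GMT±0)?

4:35 AM on December 4

In UTC: 12:35 AM + 4:00 = 4:35 AM on Dec 4.
Accra is UTC+0, so it is 4:35 AM on Dec 4.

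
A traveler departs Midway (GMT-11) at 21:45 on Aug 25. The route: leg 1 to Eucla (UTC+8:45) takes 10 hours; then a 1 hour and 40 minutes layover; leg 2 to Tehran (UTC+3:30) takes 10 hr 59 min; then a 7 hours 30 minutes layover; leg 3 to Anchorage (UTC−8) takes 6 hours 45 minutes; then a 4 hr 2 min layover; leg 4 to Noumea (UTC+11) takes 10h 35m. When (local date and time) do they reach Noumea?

Convert departure to UTC: 21:45 + 11:00 = 08:45 UTC on Aug 26.
Add 10 hours leg 1 → 18:45 UTC.
Add 1 hour 40 minutes layover in Eucla → 20:25 UTC.
Add 10 hours and 59 minutes leg 2 → 07:24 UTC (Aug 27).
Add 7 hours and 30 minutes layover in Tehran → 14:54 UTC.
Add 6 hours and 45 minutes leg 3 → 21:39 UTC.
Add 4 hours 2 minutes layover in Anchorage → 01:41 UTC (Aug 28).
Add 10 hours 35 minutes leg 4 → 12:16 UTC.
Noumea is UTC+11:00, so local arrival = 12:16 + 11:00 = 23:16 on Aug 28.

23:16 on August 28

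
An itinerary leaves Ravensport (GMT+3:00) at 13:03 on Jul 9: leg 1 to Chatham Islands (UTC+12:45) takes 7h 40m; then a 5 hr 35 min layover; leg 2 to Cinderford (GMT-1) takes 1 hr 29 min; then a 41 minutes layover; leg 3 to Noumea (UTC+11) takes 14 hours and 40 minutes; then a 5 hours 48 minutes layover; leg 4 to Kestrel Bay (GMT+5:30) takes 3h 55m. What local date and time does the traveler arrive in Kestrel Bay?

Convert departure to UTC: 13:03 − 3:00 = 10:03 UTC on Jul 9.
Add 7 hours 40 minutes leg 1 → 17:43 UTC.
Add 5 hours and 35 minutes layover in Chatham Islands → 23:18 UTC.
Add 1 hour 29 minutes leg 2 → 00:47 UTC (Jul 10).
Add 41 minutes layover in Cinderford → 01:28 UTC.
Add 14 hours 40 minutes leg 3 → 16:08 UTC.
Add 5 hours and 48 minutes layover in Noumea → 21:56 UTC.
Add 3 hours 55 minutes leg 4 → 01:51 UTC (Jul 11).
Kestrel Bay is UTC+5:30, so local arrival = 01:51 + 5:30 = 07:21 on Jul 11.

07:21 on July 11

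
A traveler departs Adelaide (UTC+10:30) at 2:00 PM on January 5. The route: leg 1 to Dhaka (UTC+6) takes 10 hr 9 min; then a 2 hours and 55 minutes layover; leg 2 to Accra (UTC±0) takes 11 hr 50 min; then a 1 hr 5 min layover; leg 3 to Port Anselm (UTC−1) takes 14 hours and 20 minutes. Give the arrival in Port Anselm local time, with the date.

6:49 PM on January 6

Convert departure to UTC: 2:00 PM − 10:30 = 3:30 AM UTC on Jan 5.
Add 10 hours and 9 minutes leg 1 → 1:39 PM UTC.
Add 2 hours 55 minutes layover in Dhaka → 4:34 PM UTC.
Add 11 hours 50 minutes leg 2 → 4:24 AM UTC (Jan 6).
Add 1 hour and 5 minutes layover in Accra → 5:29 AM UTC.
Add 14 hours and 20 minutes leg 3 → 7:49 PM UTC.
Port Anselm is UTC−1:00, so local arrival = 7:49 PM − 1:00 = 6:49 PM on Jan 6.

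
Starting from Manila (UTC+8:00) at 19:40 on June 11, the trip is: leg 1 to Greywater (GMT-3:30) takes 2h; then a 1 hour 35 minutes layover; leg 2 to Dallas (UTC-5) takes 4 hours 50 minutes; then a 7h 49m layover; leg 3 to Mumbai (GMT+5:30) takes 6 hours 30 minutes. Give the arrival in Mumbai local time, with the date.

Convert departure to UTC: 19:40 − 8:00 = 11:40 UTC on Jun 11.
Add 2 hours leg 1 → 13:40 UTC.
Add 1 hour and 35 minutes layover in Greywater → 15:15 UTC.
Add 4 hours and 50 minutes leg 2 → 20:05 UTC.
Add 7 hours 49 minutes layover in Dallas → 03:54 UTC (Jun 12).
Add 6 hours 30 minutes leg 3 → 10:24 UTC.
Mumbai is UTC+5:30, so local arrival = 10:24 + 5:30 = 15:54 on Jun 12.

15:54 on June 12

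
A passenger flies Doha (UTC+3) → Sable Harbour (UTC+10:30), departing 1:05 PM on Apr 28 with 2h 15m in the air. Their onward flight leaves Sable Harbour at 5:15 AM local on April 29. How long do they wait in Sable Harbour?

6 hours 25 minutes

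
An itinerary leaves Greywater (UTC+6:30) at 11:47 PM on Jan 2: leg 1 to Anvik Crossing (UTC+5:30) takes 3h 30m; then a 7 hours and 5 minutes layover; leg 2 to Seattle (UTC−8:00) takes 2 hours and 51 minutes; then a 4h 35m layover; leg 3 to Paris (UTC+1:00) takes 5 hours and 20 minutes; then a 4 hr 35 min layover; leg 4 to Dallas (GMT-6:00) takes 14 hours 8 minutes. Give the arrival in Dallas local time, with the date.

5:21 AM on January 4

Convert departure to UTC: 11:47 PM − 6:30 = 5:17 PM UTC on Jan 2.
Add 3 hours 30 minutes leg 1 → 8:47 PM UTC.
Add 7 hours and 5 minutes layover in Anvik Crossing → 3:52 AM UTC (Jan 3).
Add 2 hours and 51 minutes leg 2 → 6:43 AM UTC.
Add 4 hours 35 minutes layover in Seattle → 11:18 AM UTC.
Add 5 hours 20 minutes leg 3 → 4:38 PM UTC.
Add 4 hours and 35 minutes layover in Paris → 9:13 PM UTC.
Add 14 hours and 8 minutes leg 4 → 11:21 AM UTC (Jan 4).
Dallas is UTC−6:00, so local arrival = 11:21 AM − 6:00 = 5:21 AM on Jan 4.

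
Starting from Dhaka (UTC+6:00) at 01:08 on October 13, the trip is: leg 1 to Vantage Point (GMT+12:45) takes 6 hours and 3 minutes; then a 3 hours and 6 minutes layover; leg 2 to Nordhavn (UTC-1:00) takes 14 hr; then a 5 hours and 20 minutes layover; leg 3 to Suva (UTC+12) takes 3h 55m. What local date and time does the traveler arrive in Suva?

15:32 on October 14

Convert departure to UTC: 01:08 − 6:00 = 19:08 UTC on Oct 12.
Add 6 hours 3 minutes leg 1 → 01:11 UTC (Oct 13).
Add 3 hours and 6 minutes layover in Vantage Point → 04:17 UTC.
Add 14 hours leg 2 → 18:17 UTC.
Add 5 hours 20 minutes layover in Nordhavn → 23:37 UTC.
Add 3 hours and 55 minutes leg 3 → 03:32 UTC (Oct 14).
Suva is UTC+12:00, so local arrival = 03:32 + 12:00 = 15:32 on Oct 14.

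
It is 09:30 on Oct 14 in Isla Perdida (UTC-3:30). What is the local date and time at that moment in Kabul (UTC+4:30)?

17:30 on Oct 14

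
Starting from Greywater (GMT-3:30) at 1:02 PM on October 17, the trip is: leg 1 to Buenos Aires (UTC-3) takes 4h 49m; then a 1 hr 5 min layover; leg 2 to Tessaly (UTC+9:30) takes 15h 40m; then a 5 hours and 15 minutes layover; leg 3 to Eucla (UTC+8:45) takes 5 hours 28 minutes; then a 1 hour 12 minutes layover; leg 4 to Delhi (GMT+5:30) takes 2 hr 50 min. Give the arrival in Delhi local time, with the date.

Convert departure to UTC: 1:02 PM + 3:30 = 4:32 PM UTC on Oct 17.
Add 4 hours and 49 minutes leg 1 → 9:21 PM UTC.
Add 1 hour 5 minutes layover in Buenos Aires → 10:26 PM UTC.
Add 15 hours 40 minutes leg 2 → 2:06 PM UTC (Oct 18).
Add 5 hours 15 minutes layover in Tessaly → 7:21 PM UTC.
Add 5 hours and 28 minutes leg 3 → 12:49 AM UTC (Oct 19).
Add 1 hour 12 minutes layover in Eucla → 2:01 AM UTC.
Add 2 hours 50 minutes leg 4 → 4:51 AM UTC.
Delhi is UTC+5:30, so local arrival = 4:51 AM + 5:30 = 10:21 AM on Oct 19.

10:21 AM on October 19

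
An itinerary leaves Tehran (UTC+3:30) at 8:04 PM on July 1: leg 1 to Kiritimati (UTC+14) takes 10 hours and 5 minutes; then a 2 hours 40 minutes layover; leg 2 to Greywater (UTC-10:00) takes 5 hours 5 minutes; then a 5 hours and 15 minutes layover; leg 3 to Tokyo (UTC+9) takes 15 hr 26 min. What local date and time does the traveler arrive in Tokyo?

4:05 PM on July 3

Convert departure to UTC: 8:04 PM − 3:30 = 4:34 PM UTC on Jul 1.
Add 10 hours 5 minutes leg 1 → 2:39 AM UTC (Jul 2).
Add 2 hours 40 minutes layover in Kiritimati → 5:19 AM UTC.
Add 5 hours 5 minutes leg 2 → 10:24 AM UTC.
Add 5 hours and 15 minutes layover in Greywater → 3:39 PM UTC.
Add 15 hours and 26 minutes leg 3 → 7:05 AM UTC (Jul 3).
Tokyo is UTC+9:00, so local arrival = 7:05 AM + 9:00 = 4:05 PM on Jul 3.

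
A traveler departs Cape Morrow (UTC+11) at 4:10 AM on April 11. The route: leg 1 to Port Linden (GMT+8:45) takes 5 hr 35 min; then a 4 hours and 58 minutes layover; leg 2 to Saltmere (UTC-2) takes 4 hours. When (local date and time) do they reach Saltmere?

5:43 AM on April 11

Convert departure to UTC: 4:10 AM − 11:00 = 5:10 PM UTC on Apr 10.
Add 5 hours and 35 minutes leg 1 → 10:45 PM UTC.
Add 4 hours and 58 minutes layover in Port Linden → 3:43 AM UTC (Apr 11).
Add 4 hours leg 2 → 7:43 AM UTC.
Saltmere is UTC−2:00, so local arrival = 7:43 AM − 2:00 = 5:43 AM on Apr 11.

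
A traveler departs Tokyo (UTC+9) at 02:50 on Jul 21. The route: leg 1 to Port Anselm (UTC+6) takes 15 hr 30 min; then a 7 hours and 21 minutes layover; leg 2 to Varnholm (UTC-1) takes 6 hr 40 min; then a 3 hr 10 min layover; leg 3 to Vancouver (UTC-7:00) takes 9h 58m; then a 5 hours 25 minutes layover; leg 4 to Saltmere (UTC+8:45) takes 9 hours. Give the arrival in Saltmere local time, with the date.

11:39 on Jul 23

Convert departure to UTC: 02:50 − 9:00 = 17:50 UTC on Jul 20.
Add 15 hours 30 minutes leg 1 → 09:20 UTC (Jul 21).
Add 7 hours and 21 minutes layover in Port Anselm → 16:41 UTC.
Add 6 hours 40 minutes leg 2 → 23:21 UTC.
Add 3 hours 10 minutes layover in Varnholm → 02:31 UTC (Jul 22).
Add 9 hours and 58 minutes leg 3 → 12:29 UTC.
Add 5 hours and 25 minutes layover in Vancouver → 17:54 UTC.
Add 9 hours leg 4 → 02:54 UTC (Jul 23).
Saltmere is UTC+8:45, so local arrival = 02:54 + 8:45 = 11:39 on Jul 23.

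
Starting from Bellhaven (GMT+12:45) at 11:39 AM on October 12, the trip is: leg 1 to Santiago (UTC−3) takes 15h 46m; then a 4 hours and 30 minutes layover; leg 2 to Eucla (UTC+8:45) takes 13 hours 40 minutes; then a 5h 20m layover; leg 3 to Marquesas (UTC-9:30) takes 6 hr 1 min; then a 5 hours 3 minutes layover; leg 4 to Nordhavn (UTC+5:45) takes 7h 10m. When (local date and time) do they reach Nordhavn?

Convert departure to UTC: 11:39 AM − 12:45 = 10:54 PM UTC on Oct 11.
Add 15 hours and 46 minutes leg 1 → 2:40 PM UTC (Oct 12).
Add 4 hours and 30 minutes layover in Santiago → 7:10 PM UTC.
Add 13 hours 40 minutes leg 2 → 8:50 AM UTC (Oct 13).
Add 5 hours and 20 minutes layover in Eucla → 2:10 PM UTC.
Add 6 hours 1 minute leg 3 → 8:11 PM UTC.
Add 5 hours 3 minutes layover in Marquesas → 1:14 AM UTC (Oct 14).
Add 7 hours 10 minutes leg 4 → 8:24 AM UTC.
Nordhavn is UTC+5:45, so local arrival = 8:24 AM + 5:45 = 2:09 PM on Oct 14.

2:09 PM on October 14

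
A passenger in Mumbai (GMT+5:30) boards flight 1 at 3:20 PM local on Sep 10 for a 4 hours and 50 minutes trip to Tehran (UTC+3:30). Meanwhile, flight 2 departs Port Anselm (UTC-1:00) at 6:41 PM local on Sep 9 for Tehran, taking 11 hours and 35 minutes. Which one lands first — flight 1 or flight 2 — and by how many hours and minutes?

Flight 1 in UTC: 3:20 PM − 5:30 = 9:50 AM on Sep 10.
+4 hours and 50 minutes → arrive 2:40 PM UTC on Sep 10.
Flight 2 in UTC: 6:41 PM + 1:00 = 7:41 PM on Sep 9.
+11 hours and 35 minutes → arrive 7:16 AM UTC on Sep 10.
Flight 2 lands earlier by 7 hours 24 minutes.

the second, by 7 hours 24 minutes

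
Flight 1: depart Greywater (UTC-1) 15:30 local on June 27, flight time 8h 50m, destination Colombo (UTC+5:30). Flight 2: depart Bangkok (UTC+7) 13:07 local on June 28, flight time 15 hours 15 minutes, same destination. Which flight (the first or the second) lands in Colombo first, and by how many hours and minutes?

the first, by 20 hours 2 minutes

Flight 1 in UTC: 15:30 + 1:00 = 16:30 on Jun 27.
+8 hours and 50 minutes → arrive 01:20 UTC on Jun 28.
Flight 2 in UTC: 13:07 − 7:00 = 06:07 on Jun 28.
+15 hours and 15 minutes → arrive 21:22 UTC on Jun 28.
Flight 1 lands earlier by 20 hours 2 minutes.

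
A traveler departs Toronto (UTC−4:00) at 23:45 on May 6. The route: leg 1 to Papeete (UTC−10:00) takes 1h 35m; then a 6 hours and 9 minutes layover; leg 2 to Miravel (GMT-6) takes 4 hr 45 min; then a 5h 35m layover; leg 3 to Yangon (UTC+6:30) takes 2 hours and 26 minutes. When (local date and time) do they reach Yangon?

Convert departure to UTC: 23:45 + 4:00 = 03:45 UTC on May 7.
Add 1 hour and 35 minutes leg 1 → 05:20 UTC.
Add 6 hours and 9 minutes layover in Papeete → 11:29 UTC.
Add 4 hours 45 minutes leg 2 → 16:14 UTC.
Add 5 hours 35 minutes layover in Miravel → 21:49 UTC.
Add 2 hours 26 minutes leg 3 → 00:15 UTC (May 8).
Yangon is UTC+6:30, so local arrival = 00:15 + 6:30 = 06:45 on May 8.

06:45 on May 8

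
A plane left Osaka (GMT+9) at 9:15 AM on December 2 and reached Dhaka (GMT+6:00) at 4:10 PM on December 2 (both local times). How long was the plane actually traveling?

Dhaka is 3:00 behind Osaka.
Clock-face elapsed time (ignoring zones) is 6 hours 55 minutes.
Actual elapsed = 6 hours 55 minutes + 3:00 = 9 hours 55 minutes.

9 hours 55 minutes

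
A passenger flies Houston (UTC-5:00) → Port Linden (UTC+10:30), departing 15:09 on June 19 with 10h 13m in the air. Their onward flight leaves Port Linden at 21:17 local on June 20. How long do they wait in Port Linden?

Convert departure to UTC: 15:09 + 5:00 = 20:09 UTC on Jun 19.
Add 10 hours and 13 minutes flight time → 06:22 UTC (Jun 20).
Port Linden is UTC+10:30, so local arrival = 06:22 + 10:30 = 16:52 on Jun 20.
Layover = 21:17 − 16:52 = 4 hours 25 minutes.

4 hours 25 minutes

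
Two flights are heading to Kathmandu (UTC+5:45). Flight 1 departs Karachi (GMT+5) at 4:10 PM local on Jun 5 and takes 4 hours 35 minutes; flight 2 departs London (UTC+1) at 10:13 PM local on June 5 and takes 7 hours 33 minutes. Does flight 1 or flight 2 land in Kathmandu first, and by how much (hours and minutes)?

the first, by 13 hours 1 minute

Flight 1 in UTC: 4:10 PM − 5:00 = 11:10 AM on Jun 5.
+4 hours and 35 minutes → arrive 3:45 PM UTC on Jun 5.
Flight 2 in UTC: 10:13 PM − 1:00 = 9:13 PM on Jun 5.
+7 hours and 33 minutes → arrive 4:46 AM UTC on Jun 6.
Flight 1 lands earlier by 13 hours 1 minute.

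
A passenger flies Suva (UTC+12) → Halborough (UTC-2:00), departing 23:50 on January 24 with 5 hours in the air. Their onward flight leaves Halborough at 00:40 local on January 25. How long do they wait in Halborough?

9 hours 50 minutes

Convert departure to UTC: 23:50 − 12:00 = 11:50 UTC on Jan 24.
Add 5 hours flight time → 16:50 UTC.
Halborough is UTC−2:00, so local arrival = 16:50 − 2:00 = 14:50 on Jan 24.
Layover = 00:40 − 14:50 (+1 day) = 9 hours 50 minutes.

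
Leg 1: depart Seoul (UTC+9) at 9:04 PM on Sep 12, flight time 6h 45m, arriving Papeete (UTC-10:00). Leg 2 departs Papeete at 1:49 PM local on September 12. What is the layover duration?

5 hours

Convert departure to UTC: 9:04 PM − 9:00 = 12:04 PM UTC on Sep 12.
Add 6 hours 45 minutes flight time → 6:49 PM UTC.
Papeete is UTC−10:00, so local arrival = 6:49 PM − 10:00 = 8:49 AM on Sep 12.
Layover = 1:49 PM − 8:49 AM = 5 hours.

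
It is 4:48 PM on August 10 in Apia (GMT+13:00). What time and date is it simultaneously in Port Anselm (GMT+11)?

2:48 PM on August 10

In UTC: 4:48 PM − 13:00 = 3:48 AM on Aug 10.
Port Anselm is UTC+11:00: 3:48 AM + 11:00 = 2:48 PM on Aug 10.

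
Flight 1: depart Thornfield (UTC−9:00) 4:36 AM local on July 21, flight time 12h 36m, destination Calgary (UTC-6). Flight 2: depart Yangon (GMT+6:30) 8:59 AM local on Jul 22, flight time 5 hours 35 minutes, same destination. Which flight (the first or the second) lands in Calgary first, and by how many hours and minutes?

Flight 1 in UTC: 4:36 AM + 9:00 = 1:36 PM on Jul 21.
+12 hours 36 minutes → arrive 2:12 AM UTC on Jul 22.
Flight 2 in UTC: 8:59 AM − 6:30 = 2:29 AM on Jul 22.
+5 hours 35 minutes → arrive 8:04 AM UTC on Jul 22.
Flight 1 lands earlier by 5 hours 52 minutes.

the first, by 5 hours 52 minutes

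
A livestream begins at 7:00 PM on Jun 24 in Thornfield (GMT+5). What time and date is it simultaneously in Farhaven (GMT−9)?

5:00 AM on Jun 24

In UTC: 7:00 PM − 5:00 = 2:00 PM on Jun 24.
Farhaven is UTC−9:00: 2:00 PM − 9:00 = 5:00 AM on Jun 24.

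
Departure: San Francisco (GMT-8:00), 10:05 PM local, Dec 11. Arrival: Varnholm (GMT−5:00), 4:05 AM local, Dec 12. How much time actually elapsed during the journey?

3 hours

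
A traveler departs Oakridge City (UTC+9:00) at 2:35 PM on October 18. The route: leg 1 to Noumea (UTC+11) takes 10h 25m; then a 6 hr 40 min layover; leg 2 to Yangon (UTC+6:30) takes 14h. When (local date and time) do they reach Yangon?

7:10 PM on October 19

Convert departure to UTC: 2:35 PM − 9:00 = 5:35 AM UTC on Oct 18.
Add 10 hours and 25 minutes leg 1 → 4:00 PM UTC.
Add 6 hours 40 minutes layover in Noumea → 10:40 PM UTC.
Add 14 hours leg 2 → 12:40 PM UTC (Oct 19).
Yangon is UTC+6:30, so local arrival = 12:40 PM + 6:30 = 7:10 PM on Oct 19.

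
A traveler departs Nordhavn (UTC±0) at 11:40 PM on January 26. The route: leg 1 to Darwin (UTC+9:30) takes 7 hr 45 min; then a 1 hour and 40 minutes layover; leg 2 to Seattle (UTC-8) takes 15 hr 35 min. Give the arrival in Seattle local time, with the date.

4:40 PM on Jan 27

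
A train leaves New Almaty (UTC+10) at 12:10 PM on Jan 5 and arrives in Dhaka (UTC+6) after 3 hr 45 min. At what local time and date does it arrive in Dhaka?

Convert departure to UTC: 12:10 PM − 10:00 = 2:10 AM UTC on Jan 5.
Add 3 hours 45 minutes travel time → 5:55 AM UTC.
Dhaka is UTC+6:00, so local arrival = 5:55 AM + 6:00 = 11:55 AM on Jan 5.

11:55 AM on January 5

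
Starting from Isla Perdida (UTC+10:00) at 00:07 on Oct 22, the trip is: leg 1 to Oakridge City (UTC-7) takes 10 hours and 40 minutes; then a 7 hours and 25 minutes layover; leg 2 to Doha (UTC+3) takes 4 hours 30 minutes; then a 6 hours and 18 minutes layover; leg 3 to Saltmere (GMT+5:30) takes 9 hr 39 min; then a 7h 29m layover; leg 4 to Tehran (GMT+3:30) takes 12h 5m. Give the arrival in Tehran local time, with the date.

03:43 on October 24

Convert departure to UTC: 00:07 − 10:00 = 14:07 UTC on Oct 21.
Add 10 hours 40 minutes leg 1 → 00:47 UTC (Oct 22).
Add 7 hours 25 minutes layover in Oakridge City → 08:12 UTC.
Add 4 hours 30 minutes leg 2 → 12:42 UTC.
Add 6 hours 18 minutes layover in Doha → 19:00 UTC.
Add 9 hours 39 minutes leg 3 → 04:39 UTC (Oct 23).
Add 7 hours and 29 minutes layover in Saltmere → 12:08 UTC.
Add 12 hours and 5 minutes leg 4 → 00:13 UTC (Oct 24).
Tehran is UTC+3:30, so local arrival = 00:13 + 3:30 = 03:43 on Oct 24.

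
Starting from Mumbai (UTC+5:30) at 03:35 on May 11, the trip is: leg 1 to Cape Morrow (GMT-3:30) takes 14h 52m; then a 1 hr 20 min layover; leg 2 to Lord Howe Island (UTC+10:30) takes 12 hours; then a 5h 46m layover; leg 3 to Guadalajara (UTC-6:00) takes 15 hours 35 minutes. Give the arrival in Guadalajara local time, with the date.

17:38 on May 12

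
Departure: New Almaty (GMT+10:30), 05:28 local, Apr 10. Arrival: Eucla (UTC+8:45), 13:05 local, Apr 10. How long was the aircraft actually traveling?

9 hours 22 minutes

Departure in UTC: 05:28 − 10:30 = 18:58 on Apr 9.
Arrival in UTC: 13:05 − 8:45 = 04:20 on Apr 10.
Elapsed = 04:20 − 18:58 (+1 day) = 9 hours 22 minutes.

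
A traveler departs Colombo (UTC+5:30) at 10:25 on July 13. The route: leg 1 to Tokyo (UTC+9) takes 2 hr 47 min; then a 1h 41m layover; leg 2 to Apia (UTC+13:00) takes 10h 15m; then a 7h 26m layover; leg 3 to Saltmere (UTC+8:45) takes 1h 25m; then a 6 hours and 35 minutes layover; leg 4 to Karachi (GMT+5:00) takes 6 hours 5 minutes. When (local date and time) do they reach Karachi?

Convert departure to UTC: 10:25 − 5:30 = 04:55 UTC on Jul 13.
Add 2 hours and 47 minutes leg 1 → 07:42 UTC.
Add 1 hour and 41 minutes layover in Tokyo → 09:23 UTC.
Add 10 hours and 15 minutes leg 2 → 19:38 UTC.
Add 7 hours 26 minutes layover in Apia → 03:04 UTC (Jul 14).
Add 1 hour 25 minutes leg 3 → 04:29 UTC.
Add 6 hours 35 minutes layover in Saltmere → 11:04 UTC.
Add 6 hours and 5 minutes leg 4 → 17:09 UTC.
Karachi is UTC+5:00, so local arrival = 17:09 + 5:00 = 22:09 on Jul 14.

22:09 on Jul 14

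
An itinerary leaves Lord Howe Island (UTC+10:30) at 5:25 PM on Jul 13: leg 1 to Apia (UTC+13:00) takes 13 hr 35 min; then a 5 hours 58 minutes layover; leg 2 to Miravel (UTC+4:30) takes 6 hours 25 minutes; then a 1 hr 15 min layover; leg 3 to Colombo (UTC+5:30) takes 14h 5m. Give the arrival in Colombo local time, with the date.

5:43 AM on July 15

Convert departure to UTC: 5:25 PM − 10:30 = 6:55 AM UTC on Jul 13.
Add 13 hours and 35 minutes leg 1 → 8:30 PM UTC.
Add 5 hours and 58 minutes layover in Apia → 2:28 AM UTC (Jul 14).
Add 6 hours 25 minutes leg 2 → 8:53 AM UTC.
Add 1 hour 15 minutes layover in Miravel → 10:08 AM UTC.
Add 14 hours and 5 minutes leg 3 → 12:13 AM UTC (Jul 15).
Colombo is UTC+5:30, so local arrival = 12:13 AM + 5:30 = 5:43 AM on Jul 15.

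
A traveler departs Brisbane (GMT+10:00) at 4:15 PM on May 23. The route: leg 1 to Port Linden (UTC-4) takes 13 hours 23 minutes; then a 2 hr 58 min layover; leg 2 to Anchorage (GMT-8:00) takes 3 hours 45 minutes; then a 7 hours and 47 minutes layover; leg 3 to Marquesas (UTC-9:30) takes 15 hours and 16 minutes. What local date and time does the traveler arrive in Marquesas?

Convert departure to UTC: 4:15 PM − 10:00 = 6:15 AM UTC on May 23.
Add 13 hours and 23 minutes leg 1 → 7:38 PM UTC.
Add 2 hours 58 minutes layover in Port Linden → 10:36 PM UTC.
Add 3 hours and 45 minutes leg 2 → 2:21 AM UTC (May 24).
Add 7 hours 47 minutes layover in Anchorage → 10:08 AM UTC.
Add 15 hours and 16 minutes leg 3 → 1:24 AM UTC (May 25).
Marquesas is UTC−9:30, so local arrival = 1:24 AM − 9:30 = 3:54 PM on May 24.

3:54 PM on May 24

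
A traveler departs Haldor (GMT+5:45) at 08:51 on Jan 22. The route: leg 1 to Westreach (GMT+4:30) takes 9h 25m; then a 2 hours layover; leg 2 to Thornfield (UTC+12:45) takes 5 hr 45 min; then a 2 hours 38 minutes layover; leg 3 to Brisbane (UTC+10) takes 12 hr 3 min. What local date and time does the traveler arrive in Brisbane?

20:57 on Jan 23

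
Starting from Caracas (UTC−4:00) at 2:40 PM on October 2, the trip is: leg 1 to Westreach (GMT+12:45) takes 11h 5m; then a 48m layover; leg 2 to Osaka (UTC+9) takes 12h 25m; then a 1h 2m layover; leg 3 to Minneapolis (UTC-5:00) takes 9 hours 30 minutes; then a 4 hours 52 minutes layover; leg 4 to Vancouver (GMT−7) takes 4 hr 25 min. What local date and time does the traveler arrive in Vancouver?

Convert departure to UTC: 2:40 PM + 4:00 = 6:40 PM UTC on Oct 2.
Add 11 hours 5 minutes leg 1 → 5:45 AM UTC (Oct 3).
Add 48 minutes layover in Westreach → 6:33 AM UTC.
Add 12 hours and 25 minutes leg 2 → 6:58 PM UTC.
Add 1 hour 2 minutes layover in Osaka → 8:00 PM UTC.
Add 9 hours and 30 minutes leg 3 → 5:30 AM UTC (Oct 4).
Add 4 hours and 52 minutes layover in Minneapolis → 10:22 AM UTC.
Add 4 hours 25 minutes leg 4 → 2:47 PM UTC.
Vancouver is UTC−7:00, so local arrival = 2:47 PM − 7:00 = 7:47 AM on Oct 4.

7:47 AM on October 4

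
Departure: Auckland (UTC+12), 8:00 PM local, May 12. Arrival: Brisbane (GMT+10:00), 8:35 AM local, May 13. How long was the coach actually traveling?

Brisbane is 2:00 behind Auckland.
Clock-face elapsed time (ignoring zones) is 12 hours 35 minutes.
Actual elapsed = 12 hours 35 minutes + 2:00 = 14 hours 35 minutes.

14 hours 35 minutes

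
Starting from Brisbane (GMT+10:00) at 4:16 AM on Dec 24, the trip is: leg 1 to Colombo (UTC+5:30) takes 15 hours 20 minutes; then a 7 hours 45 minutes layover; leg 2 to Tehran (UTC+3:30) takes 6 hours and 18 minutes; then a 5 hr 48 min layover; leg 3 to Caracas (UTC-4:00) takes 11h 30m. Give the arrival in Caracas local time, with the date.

12:57 PM on December 25

Convert departure to UTC: 4:16 AM − 10:00 = 6:16 PM UTC on Dec 23.
Add 15 hours 20 minutes leg 1 → 9:36 AM UTC (Dec 24).
Add 7 hours and 45 minutes layover in Colombo → 5:21 PM UTC.
Add 6 hours and 18 minutes leg 2 → 11:39 PM UTC.
Add 5 hours 48 minutes layover in Tehran → 5:27 AM UTC (Dec 25).
Add 11 hours 30 minutes leg 3 → 4:57 PM UTC.
Caracas is UTC−4:00, so local arrival = 4:57 PM − 4:00 = 12:57 PM on Dec 25.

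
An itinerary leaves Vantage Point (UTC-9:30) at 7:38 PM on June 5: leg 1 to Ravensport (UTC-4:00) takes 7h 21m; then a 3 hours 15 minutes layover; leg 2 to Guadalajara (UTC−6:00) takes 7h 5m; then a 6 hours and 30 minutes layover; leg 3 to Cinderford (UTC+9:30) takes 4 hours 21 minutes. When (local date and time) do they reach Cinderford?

Convert departure to UTC: 7:38 PM + 9:30 = 5:08 AM UTC on Jun 6.
Add 7 hours 21 minutes leg 1 → 12:29 PM UTC.
Add 3 hours and 15 minutes layover in Ravensport → 3:44 PM UTC.
Add 7 hours 5 minutes leg 2 → 10:49 PM UTC.
Add 6 hours and 30 minutes layover in Guadalajara → 5:19 AM UTC (Jun 7).
Add 4 hours 21 minutes leg 3 → 9:40 AM UTC.
Cinderford is UTC+9:30, so local arrival = 9:40 AM + 9:30 = 7:10 PM on Jun 7.

7:10 PM on Jun 7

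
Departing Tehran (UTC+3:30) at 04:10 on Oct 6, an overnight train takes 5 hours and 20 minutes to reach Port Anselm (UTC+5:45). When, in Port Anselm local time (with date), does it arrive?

11:45 on October 6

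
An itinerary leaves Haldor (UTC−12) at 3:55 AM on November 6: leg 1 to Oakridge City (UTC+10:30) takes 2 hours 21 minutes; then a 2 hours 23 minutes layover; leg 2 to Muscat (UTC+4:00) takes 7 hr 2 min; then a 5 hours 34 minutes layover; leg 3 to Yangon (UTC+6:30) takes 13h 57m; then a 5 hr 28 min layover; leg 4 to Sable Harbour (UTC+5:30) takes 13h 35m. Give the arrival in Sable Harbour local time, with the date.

11:45 PM on November 8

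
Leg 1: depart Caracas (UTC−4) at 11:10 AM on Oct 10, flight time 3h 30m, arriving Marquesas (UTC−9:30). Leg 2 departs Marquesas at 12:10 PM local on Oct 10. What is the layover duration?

3 hours

Convert departure to UTC: 11:10 AM + 4:00 = 3:10 PM UTC on Oct 10.
Add 3 hours and 30 minutes flight time → 6:40 PM UTC.
Marquesas is UTC−9:30, so local arrival = 6:40 PM − 9:30 = 9:10 AM on Oct 10.
Layover = 12:10 PM − 9:10 AM = 3 hours.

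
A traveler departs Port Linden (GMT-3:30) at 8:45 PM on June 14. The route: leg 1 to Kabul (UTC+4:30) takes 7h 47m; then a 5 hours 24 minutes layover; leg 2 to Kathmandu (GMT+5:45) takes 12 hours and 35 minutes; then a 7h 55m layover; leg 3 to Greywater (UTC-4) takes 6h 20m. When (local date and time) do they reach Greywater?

12:16 PM on June 16

Convert departure to UTC: 8:45 PM + 3:30 = 12:15 AM UTC on Jun 15.
Add 7 hours 47 minutes leg 1 → 8:02 AM UTC.
Add 5 hours 24 minutes layover in Kabul → 1:26 PM UTC.
Add 12 hours and 35 minutes leg 2 → 2:01 AM UTC (Jun 16).
Add 7 hours and 55 minutes layover in Kathmandu → 9:56 AM UTC.
Add 6 hours and 20 minutes leg 3 → 4:16 PM UTC.
Greywater is UTC−4:00, so local arrival = 4:16 PM − 4:00 = 12:16 PM on Jun 16.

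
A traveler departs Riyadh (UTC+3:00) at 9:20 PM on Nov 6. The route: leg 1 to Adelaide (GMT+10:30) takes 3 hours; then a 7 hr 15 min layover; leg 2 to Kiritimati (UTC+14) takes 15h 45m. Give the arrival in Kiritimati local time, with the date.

10:20 AM on Nov 8

Convert departure to UTC: 9:20 PM − 3:00 = 6:20 PM UTC on Nov 6.
Add 3 hours leg 1 → 9:20 PM UTC.
Add 7 hours and 15 minutes layover in Adelaide → 4:35 AM UTC (Nov 7).
Add 15 hours and 45 minutes leg 2 → 8:20 PM UTC.
Kiritimati is UTC+14:00, so local arrival = 8:20 PM + 14:00 = 10:20 AM on Nov 8.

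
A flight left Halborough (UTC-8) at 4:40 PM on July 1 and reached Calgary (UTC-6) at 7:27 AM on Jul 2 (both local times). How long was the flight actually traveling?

Departure in UTC: 4:40 PM + 8:00 = 12:40 AM on Jul 2.
Arrival in UTC: 7:27 AM + 6:00 = 1:27 PM on Jul 2.
Elapsed = 1:27 PM − 12:40 AM = 12 hours 47 minutes.

12 hours 47 minutes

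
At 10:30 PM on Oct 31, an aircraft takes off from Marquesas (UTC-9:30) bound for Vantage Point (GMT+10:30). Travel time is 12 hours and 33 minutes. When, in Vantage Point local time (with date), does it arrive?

Vantage Point is 20:00 ahead of Marquesas.
After 12 hours and 33 minutes it is 11:03 AM (Nov 1) in Marquesas.
Shift by the zone difference: 11:03 AM + 20:00 = 7:03 AM on Nov 2 in Vantage Point.

7:03 AM on November 2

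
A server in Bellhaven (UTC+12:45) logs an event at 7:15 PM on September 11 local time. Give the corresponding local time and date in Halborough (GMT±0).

In UTC: 7:15 PM − 12:45 = 6:30 AM on Sep 11.
Halborough is UTC+0, so it is 6:30 AM on Sep 11.

6:30 AM on September 11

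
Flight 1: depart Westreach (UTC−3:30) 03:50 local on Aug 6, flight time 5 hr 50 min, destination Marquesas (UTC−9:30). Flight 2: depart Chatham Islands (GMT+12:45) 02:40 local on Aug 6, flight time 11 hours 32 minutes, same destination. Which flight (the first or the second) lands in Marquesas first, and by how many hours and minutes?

the second, by 11 hours 43 minutes

Flight 1 in UTC: 03:50 + 3:30 = 07:20 on Aug 6.
+5 hours and 50 minutes → arrive 13:10 UTC on Aug 6.
Flight 2 in UTC: 02:40 − 12:45 = 13:55 on Aug 5.
+11 hours and 32 minutes → arrive 01:27 UTC on Aug 6.
Flight 2 lands earlier by 11 hours 43 minutes.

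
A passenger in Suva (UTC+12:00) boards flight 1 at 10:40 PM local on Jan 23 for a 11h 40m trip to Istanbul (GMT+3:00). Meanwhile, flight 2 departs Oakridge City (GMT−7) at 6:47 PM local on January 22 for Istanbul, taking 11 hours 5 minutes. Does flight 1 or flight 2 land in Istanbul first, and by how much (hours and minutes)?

the second, by 9 hours 28 minutes

Flight 1 in UTC: 10:40 PM − 12:00 = 10:40 AM on Jan 23.
+11 hours 40 minutes → arrive 10:20 PM UTC on Jan 23.
Flight 2 in UTC: 6:47 PM + 7:00 = 1:47 AM on Jan 23.
+11 hours and 5 minutes → arrive 12:52 PM UTC on Jan 23.
Flight 2 lands earlier by 9 hours 28 minutes.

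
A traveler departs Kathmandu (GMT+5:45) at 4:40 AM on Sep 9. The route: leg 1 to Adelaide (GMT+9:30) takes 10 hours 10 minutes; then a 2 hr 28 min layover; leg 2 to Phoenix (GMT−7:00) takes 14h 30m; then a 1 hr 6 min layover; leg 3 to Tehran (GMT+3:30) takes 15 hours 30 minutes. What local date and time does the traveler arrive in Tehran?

10:09 PM on Sep 10

Convert departure to UTC: 4:40 AM − 5:45 = 10:55 PM UTC on Sep 8.
Add 10 hours 10 minutes leg 1 → 9:05 AM UTC (Sep 9).
Add 2 hours and 28 minutes layover in Adelaide → 11:33 AM UTC.
Add 14 hours 30 minutes leg 2 → 2:03 AM UTC (Sep 10).
Add 1 hour 6 minutes layover in Phoenix → 3:09 AM UTC.
Add 15 hours and 30 minutes leg 3 → 6:39 PM UTC.
Tehran is UTC+3:30, so local arrival = 6:39 PM + 3:30 = 10:09 PM on Sep 10.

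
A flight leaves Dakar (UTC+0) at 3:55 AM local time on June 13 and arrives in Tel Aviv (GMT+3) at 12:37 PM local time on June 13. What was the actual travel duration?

5 hours 42 minutes

Departure is already UTC: 3:55 AM on Jun 13.
Arrival in UTC: 12:37 PM − 3:00 = 9:37 AM on Jun 13.
Elapsed = 9:37 AM − 3:55 AM = 5 hours 42 minutes.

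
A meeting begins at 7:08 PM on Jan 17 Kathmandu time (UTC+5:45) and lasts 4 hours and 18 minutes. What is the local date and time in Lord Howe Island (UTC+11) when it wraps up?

Lord Howe Island is 5:15 ahead of Kathmandu.
After 4 hours 18 minutes it is 11:26 PM in Kathmandu.
Shift by the zone difference: 11:26 PM + 5:15 = 4:41 AM on Jan 18 in Lord Howe Island.

4:41 AM on Jan 18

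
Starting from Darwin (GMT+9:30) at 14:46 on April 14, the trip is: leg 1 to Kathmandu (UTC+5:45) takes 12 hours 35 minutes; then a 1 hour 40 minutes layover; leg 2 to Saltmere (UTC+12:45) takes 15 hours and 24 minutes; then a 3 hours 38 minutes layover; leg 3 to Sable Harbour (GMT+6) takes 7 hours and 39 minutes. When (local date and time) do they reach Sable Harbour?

Convert departure to UTC: 14:46 − 9:30 = 05:16 UTC on Apr 14.
Add 12 hours 35 minutes leg 1 → 17:51 UTC.
Add 1 hour and 40 minutes layover in Kathmandu → 19:31 UTC.
Add 15 hours 24 minutes leg 2 → 10:55 UTC (Apr 15).
Add 3 hours 38 minutes layover in Saltmere → 14:33 UTC.
Add 7 hours and 39 minutes leg 3 → 22:12 UTC.
Sable Harbour is UTC+6:00, so local arrival = 22:12 + 6:00 = 04:12 on Apr 16.

04:12 on Apr 16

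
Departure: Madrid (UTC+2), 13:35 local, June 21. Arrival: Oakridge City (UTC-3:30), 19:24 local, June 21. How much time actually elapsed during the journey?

11 hours 19 minutes

Departure in UTC: 13:35 − 2:00 = 11:35 on Jun 21.
Arrival in UTC: 19:24 + 3:30 = 22:54 on Jun 21.
Elapsed = 22:54 − 11:35 = 11 hours 19 minutes.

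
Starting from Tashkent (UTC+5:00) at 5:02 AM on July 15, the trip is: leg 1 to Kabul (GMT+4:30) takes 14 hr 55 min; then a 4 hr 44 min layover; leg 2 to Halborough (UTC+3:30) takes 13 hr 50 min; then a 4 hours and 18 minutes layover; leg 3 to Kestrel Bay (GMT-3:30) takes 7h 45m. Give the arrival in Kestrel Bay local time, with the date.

Convert departure to UTC: 5:02 AM − 5:00 = 12:02 AM UTC on Jul 15.
Add 14 hours and 55 minutes leg 1 → 2:57 PM UTC.
Add 4 hours and 44 minutes layover in Kabul → 7:41 PM UTC.
Add 13 hours 50 minutes leg 2 → 9:31 AM UTC (Jul 16).
Add 4 hours 18 minutes layover in Halborough → 1:49 PM UTC.
Add 7 hours and 45 minutes leg 3 → 9:34 PM UTC.
Kestrel Bay is UTC−3:30, so local arrival = 9:34 PM − 3:30 = 6:04 PM on Jul 16.

6:04 PM on July 16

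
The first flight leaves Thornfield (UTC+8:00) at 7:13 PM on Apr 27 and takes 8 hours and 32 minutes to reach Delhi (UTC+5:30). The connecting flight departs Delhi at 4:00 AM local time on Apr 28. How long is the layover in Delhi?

Convert departure to UTC: 7:13 PM − 8:00 = 11:13 AM UTC on Apr 27.
Add 8 hours and 32 minutes flight time → 7:45 PM UTC.
Delhi is UTC+5:30, so local arrival = 7:45 PM + 5:30 = 1:15 AM on Apr 28.
Layover = 4:00 AM − 1:15 AM = 2 hours 45 minutes.

2 hours 45 minutes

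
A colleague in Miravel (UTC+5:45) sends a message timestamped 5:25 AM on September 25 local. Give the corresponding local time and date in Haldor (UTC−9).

2:40 PM on September 24

Haldor is 14:45 behind Miravel.
Shift by the zone difference: 5:25 AM − 14:45 = 2:40 PM on Sep 24 in Haldor.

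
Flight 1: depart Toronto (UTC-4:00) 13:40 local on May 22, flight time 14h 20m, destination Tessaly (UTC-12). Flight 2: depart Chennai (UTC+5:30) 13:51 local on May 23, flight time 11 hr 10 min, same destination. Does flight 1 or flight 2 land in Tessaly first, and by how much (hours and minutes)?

Flight 1 in UTC: 13:40 + 4:00 = 17:40 on May 22.
+14 hours 20 minutes → arrive 08:00 UTC on May 23.
Flight 2 in UTC: 13:51 − 5:30 = 08:21 on May 23.
+11 hours and 10 minutes → arrive 19:31 UTC on May 23.
Flight 1 lands earlier by 11 hours 31 minutes.

the first, by 11 hours 31 minutes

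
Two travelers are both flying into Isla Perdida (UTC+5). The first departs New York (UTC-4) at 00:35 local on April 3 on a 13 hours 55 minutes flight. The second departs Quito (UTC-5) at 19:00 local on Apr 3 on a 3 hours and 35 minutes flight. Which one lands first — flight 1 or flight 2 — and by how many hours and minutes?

Flight 1 in UTC: 00:35 + 4:00 = 04:35 on Apr 3.
+13 hours 55 minutes → arrive 18:30 UTC on Apr 3.
Flight 2 in UTC: 19:00 + 5:00 = 00:00 on Apr 4.
+3 hours and 35 minutes → arrive 03:35 UTC on Apr 4.
Flight 1 lands earlier by 9 hours 5 minutes.

the first, by 9 hours 5 minutes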